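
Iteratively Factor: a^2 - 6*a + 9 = (a - 3)*(a - 3)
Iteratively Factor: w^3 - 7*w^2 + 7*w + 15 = (w - 3)*(w^2 - 4*w - 5) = (w - 5)*(w - 3)*(w + 1)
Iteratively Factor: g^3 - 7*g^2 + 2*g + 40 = (g - 5)*(g^2 - 2*g - 8) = (g - 5)*(g + 2)*(g - 4)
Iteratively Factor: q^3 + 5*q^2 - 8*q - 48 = (q + 4)*(q^2 + q - 12) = (q + 4)^2*(q - 3)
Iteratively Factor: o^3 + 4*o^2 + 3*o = (o)*(o^2 + 4*o + 3) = o*(o + 3)*(o + 1)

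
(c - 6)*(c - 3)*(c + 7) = c^3 - 2*c^2 - 45*c + 126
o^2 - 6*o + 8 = (o - 4)*(o - 2)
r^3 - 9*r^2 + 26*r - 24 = (r - 4)*(r - 3)*(r - 2)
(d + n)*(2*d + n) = 2*d^2 + 3*d*n + n^2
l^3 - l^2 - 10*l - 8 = (l - 4)*(l + 1)*(l + 2)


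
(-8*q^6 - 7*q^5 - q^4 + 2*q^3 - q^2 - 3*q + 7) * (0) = 0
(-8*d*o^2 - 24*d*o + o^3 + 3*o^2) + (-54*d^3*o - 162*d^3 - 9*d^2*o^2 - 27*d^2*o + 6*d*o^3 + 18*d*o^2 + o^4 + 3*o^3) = -54*d^3*o - 162*d^3 - 9*d^2*o^2 - 27*d^2*o + 6*d*o^3 + 10*d*o^2 - 24*d*o + o^4 + 4*o^3 + 3*o^2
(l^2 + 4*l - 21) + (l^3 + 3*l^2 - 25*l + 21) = l^3 + 4*l^2 - 21*l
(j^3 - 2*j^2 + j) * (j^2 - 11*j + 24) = j^5 - 13*j^4 + 47*j^3 - 59*j^2 + 24*j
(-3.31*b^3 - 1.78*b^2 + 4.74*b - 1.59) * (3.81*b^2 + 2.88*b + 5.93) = -12.6111*b^5 - 16.3146*b^4 - 6.6953*b^3 - 2.9621*b^2 + 23.529*b - 9.4287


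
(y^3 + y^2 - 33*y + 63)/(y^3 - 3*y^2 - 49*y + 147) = (y - 3)/(y - 7)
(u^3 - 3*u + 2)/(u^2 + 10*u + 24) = (u^3 - 3*u + 2)/(u^2 + 10*u + 24)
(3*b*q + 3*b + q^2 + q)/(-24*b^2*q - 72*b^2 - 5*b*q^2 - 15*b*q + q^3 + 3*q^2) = (q + 1)/(-8*b*q - 24*b + q^2 + 3*q)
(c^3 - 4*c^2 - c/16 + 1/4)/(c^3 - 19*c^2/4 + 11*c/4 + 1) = (c - 1/4)/(c - 1)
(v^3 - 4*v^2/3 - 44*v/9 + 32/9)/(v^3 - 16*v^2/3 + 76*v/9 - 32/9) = (v + 2)/(v - 2)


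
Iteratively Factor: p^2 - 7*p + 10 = (p - 2)*(p - 5)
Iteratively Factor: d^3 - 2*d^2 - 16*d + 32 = (d - 2)*(d^2 - 16) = (d - 4)*(d - 2)*(d + 4)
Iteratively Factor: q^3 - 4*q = (q + 2)*(q^2 - 2*q) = (q - 2)*(q + 2)*(q)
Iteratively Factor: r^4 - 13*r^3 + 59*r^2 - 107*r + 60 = (r - 1)*(r^3 - 12*r^2 + 47*r - 60) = (r - 5)*(r - 1)*(r^2 - 7*r + 12) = (r - 5)*(r - 3)*(r - 1)*(r - 4)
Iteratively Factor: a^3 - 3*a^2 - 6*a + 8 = (a + 2)*(a^2 - 5*a + 4) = (a - 4)*(a + 2)*(a - 1)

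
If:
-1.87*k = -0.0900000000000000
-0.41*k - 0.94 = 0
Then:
No Solution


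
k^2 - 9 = (k - 3)*(k + 3)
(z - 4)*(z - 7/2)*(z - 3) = z^3 - 21*z^2/2 + 73*z/2 - 42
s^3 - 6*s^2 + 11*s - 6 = (s - 3)*(s - 2)*(s - 1)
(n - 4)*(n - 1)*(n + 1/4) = n^3 - 19*n^2/4 + 11*n/4 + 1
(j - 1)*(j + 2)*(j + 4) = j^3 + 5*j^2 + 2*j - 8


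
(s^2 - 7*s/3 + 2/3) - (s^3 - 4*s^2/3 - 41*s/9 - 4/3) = -s^3 + 7*s^2/3 + 20*s/9 + 2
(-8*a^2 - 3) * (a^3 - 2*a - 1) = -8*a^5 + 13*a^3 + 8*a^2 + 6*a + 3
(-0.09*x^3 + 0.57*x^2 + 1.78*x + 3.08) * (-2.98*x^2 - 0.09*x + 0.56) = 0.2682*x^5 - 1.6905*x^4 - 5.4061*x^3 - 9.0194*x^2 + 0.7196*x + 1.7248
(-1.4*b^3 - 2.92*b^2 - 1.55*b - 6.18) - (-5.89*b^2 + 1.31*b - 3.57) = -1.4*b^3 + 2.97*b^2 - 2.86*b - 2.61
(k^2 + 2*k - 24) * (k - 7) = k^3 - 5*k^2 - 38*k + 168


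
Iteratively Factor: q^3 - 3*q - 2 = (q + 1)*(q^2 - q - 2) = (q + 1)^2*(q - 2)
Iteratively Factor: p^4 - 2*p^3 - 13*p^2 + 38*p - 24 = (p - 1)*(p^3 - p^2 - 14*p + 24) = (p - 1)*(p + 4)*(p^2 - 5*p + 6) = (p - 3)*(p - 1)*(p + 4)*(p - 2)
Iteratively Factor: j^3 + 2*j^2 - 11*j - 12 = (j - 3)*(j^2 + 5*j + 4) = (j - 3)*(j + 4)*(j + 1)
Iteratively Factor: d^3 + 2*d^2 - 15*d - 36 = (d - 4)*(d^2 + 6*d + 9) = (d - 4)*(d + 3)*(d + 3)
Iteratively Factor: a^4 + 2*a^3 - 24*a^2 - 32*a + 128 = (a + 4)*(a^3 - 2*a^2 - 16*a + 32) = (a + 4)^2*(a^2 - 6*a + 8) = (a - 4)*(a + 4)^2*(a - 2)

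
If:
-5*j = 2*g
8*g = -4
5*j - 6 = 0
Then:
No Solution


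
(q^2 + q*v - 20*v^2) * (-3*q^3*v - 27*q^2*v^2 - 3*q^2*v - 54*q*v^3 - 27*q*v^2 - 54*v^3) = -3*q^5*v - 30*q^4*v^2 - 3*q^4*v - 21*q^3*v^3 - 30*q^3*v^2 + 486*q^2*v^4 - 21*q^2*v^3 + 1080*q*v^5 + 486*q*v^4 + 1080*v^5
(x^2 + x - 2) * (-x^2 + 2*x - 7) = -x^4 + x^3 - 3*x^2 - 11*x + 14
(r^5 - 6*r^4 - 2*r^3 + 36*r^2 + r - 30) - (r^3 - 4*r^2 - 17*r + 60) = r^5 - 6*r^4 - 3*r^3 + 40*r^2 + 18*r - 90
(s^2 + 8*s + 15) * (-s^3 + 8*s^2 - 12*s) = -s^5 + 37*s^3 + 24*s^2 - 180*s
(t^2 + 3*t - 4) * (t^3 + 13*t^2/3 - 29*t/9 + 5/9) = t^5 + 22*t^4/3 + 52*t^3/9 - 238*t^2/9 + 131*t/9 - 20/9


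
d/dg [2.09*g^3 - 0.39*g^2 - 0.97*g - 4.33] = 6.27*g^2 - 0.78*g - 0.97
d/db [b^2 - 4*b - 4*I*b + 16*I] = 2*b - 4 - 4*I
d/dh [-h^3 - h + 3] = -3*h^2 - 1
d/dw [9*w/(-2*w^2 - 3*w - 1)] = 9*(2*w^2 - 1)/(4*w^4 + 12*w^3 + 13*w^2 + 6*w + 1)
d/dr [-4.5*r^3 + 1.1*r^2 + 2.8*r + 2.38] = -13.5*r^2 + 2.2*r + 2.8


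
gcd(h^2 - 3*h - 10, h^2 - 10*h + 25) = h - 5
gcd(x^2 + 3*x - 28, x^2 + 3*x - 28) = x^2 + 3*x - 28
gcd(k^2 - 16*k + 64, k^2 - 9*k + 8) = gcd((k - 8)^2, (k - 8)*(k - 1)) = k - 8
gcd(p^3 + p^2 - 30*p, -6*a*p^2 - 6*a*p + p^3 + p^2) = p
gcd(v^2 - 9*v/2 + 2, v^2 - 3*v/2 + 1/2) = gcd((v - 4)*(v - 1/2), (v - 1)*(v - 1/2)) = v - 1/2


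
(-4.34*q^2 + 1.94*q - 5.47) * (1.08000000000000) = -4.6872*q^2 + 2.0952*q - 5.9076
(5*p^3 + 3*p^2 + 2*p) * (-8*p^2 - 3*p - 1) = -40*p^5 - 39*p^4 - 30*p^3 - 9*p^2 - 2*p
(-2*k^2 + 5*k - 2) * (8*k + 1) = -16*k^3 + 38*k^2 - 11*k - 2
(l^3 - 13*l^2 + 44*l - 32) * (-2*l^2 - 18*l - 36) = -2*l^5 + 8*l^4 + 110*l^3 - 260*l^2 - 1008*l + 1152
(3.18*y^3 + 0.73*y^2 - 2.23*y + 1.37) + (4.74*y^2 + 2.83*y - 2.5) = 3.18*y^3 + 5.47*y^2 + 0.6*y - 1.13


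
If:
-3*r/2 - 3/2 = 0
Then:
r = -1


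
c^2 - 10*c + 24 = (c - 6)*(c - 4)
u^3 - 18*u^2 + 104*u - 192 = (u - 8)*(u - 6)*(u - 4)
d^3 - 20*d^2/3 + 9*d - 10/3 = (d - 5)*(d - 1)*(d - 2/3)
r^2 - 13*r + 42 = (r - 7)*(r - 6)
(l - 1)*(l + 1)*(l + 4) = l^3 + 4*l^2 - l - 4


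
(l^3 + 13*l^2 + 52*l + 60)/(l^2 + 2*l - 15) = (l^2 + 8*l + 12)/(l - 3)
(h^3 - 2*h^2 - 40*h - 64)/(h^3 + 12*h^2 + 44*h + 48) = (h - 8)/(h + 6)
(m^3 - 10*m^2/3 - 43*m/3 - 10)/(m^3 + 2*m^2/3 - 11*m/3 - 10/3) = (m - 6)/(m - 2)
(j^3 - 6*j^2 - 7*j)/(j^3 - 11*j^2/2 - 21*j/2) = 2*(j + 1)/(2*j + 3)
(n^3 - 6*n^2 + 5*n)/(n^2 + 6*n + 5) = n*(n^2 - 6*n + 5)/(n^2 + 6*n + 5)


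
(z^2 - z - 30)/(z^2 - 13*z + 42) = (z + 5)/(z - 7)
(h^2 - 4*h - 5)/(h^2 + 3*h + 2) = (h - 5)/(h + 2)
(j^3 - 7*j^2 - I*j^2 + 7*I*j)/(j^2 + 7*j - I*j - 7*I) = j*(j - 7)/(j + 7)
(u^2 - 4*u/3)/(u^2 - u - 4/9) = 3*u/(3*u + 1)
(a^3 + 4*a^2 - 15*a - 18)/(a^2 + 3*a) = (a^3 + 4*a^2 - 15*a - 18)/(a*(a + 3))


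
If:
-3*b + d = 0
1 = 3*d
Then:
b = 1/9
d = 1/3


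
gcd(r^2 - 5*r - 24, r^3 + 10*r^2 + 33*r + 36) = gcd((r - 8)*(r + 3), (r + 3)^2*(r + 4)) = r + 3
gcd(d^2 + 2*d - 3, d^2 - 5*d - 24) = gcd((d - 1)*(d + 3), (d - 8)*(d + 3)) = d + 3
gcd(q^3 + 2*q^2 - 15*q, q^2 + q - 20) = q + 5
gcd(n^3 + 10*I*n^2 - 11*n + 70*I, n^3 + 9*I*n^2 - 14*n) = n + 7*I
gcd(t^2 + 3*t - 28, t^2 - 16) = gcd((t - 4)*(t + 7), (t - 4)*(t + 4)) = t - 4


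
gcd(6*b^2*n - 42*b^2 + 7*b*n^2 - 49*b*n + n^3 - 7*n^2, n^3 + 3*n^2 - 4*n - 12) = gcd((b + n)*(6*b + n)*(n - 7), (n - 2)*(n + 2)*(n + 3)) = 1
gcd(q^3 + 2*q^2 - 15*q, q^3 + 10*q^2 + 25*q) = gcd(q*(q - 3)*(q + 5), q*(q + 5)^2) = q^2 + 5*q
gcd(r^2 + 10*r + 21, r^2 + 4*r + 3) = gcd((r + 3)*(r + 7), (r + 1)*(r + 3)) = r + 3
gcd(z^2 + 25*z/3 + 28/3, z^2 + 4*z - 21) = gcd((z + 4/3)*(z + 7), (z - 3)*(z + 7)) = z + 7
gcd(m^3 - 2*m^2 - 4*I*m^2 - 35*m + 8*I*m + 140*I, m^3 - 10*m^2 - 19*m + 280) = m^2 - 2*m - 35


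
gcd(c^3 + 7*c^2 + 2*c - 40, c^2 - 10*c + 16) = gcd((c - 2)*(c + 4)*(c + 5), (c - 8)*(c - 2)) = c - 2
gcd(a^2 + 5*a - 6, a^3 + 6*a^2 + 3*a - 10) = a - 1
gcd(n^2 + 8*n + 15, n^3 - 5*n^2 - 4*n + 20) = 1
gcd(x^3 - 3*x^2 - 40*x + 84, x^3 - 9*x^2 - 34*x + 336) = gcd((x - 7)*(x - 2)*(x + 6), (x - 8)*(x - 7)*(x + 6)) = x^2 - x - 42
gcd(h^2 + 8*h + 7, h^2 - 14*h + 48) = 1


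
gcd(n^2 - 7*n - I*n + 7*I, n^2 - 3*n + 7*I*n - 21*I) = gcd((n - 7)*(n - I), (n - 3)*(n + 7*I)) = 1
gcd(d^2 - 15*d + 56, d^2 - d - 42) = d - 7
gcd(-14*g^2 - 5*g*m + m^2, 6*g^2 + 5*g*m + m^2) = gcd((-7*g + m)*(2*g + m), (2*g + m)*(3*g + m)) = 2*g + m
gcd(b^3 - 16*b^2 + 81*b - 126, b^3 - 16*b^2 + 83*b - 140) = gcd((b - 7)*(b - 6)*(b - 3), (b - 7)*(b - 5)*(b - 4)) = b - 7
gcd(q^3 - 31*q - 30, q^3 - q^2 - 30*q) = q^2 - q - 30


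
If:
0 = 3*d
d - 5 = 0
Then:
No Solution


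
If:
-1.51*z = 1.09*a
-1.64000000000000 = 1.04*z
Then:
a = 2.18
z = -1.58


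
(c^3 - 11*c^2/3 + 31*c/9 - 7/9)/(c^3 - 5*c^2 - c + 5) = (9*c^2 - 24*c + 7)/(9*(c^2 - 4*c - 5))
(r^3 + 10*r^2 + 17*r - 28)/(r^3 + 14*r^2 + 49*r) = (r^2 + 3*r - 4)/(r*(r + 7))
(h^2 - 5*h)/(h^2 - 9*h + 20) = h/(h - 4)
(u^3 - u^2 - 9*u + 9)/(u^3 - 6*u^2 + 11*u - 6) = (u + 3)/(u - 2)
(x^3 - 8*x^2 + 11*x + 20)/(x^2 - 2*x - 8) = (x^2 - 4*x - 5)/(x + 2)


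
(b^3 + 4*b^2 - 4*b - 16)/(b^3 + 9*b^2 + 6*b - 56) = (b + 2)/(b + 7)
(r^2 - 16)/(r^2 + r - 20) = (r + 4)/(r + 5)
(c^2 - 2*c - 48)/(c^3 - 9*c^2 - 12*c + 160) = (c + 6)/(c^2 - c - 20)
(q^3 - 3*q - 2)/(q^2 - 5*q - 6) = (q^2 - q - 2)/(q - 6)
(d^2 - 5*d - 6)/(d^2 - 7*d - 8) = (d - 6)/(d - 8)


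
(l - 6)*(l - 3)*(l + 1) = l^3 - 8*l^2 + 9*l + 18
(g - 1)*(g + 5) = g^2 + 4*g - 5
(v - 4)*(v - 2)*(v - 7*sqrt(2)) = v^3 - 7*sqrt(2)*v^2 - 6*v^2 + 8*v + 42*sqrt(2)*v - 56*sqrt(2)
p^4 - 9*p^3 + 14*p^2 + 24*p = p*(p - 6)*(p - 4)*(p + 1)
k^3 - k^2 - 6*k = k*(k - 3)*(k + 2)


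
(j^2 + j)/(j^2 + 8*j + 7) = j/(j + 7)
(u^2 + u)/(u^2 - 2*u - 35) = u*(u + 1)/(u^2 - 2*u - 35)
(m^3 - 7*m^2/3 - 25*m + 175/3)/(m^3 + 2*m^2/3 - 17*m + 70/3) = (m - 5)/(m - 2)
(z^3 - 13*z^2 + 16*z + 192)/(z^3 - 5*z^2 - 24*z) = (z - 8)/z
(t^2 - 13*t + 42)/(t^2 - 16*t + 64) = (t^2 - 13*t + 42)/(t^2 - 16*t + 64)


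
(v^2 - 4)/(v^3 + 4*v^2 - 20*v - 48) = (v - 2)/(v^2 + 2*v - 24)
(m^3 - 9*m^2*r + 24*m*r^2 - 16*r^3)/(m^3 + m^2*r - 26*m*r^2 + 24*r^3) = (m - 4*r)/(m + 6*r)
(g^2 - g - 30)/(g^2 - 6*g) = (g + 5)/g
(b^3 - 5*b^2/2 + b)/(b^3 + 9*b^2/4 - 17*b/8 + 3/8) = 4*b*(b - 2)/(4*b^2 + 11*b - 3)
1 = 1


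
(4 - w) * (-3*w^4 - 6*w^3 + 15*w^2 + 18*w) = 3*w^5 - 6*w^4 - 39*w^3 + 42*w^2 + 72*w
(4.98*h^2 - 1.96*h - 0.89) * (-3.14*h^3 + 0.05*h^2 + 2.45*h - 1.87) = -15.6372*h^5 + 6.4034*h^4 + 14.8976*h^3 - 14.1591*h^2 + 1.4847*h + 1.6643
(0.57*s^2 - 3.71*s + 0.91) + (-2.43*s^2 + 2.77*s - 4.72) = -1.86*s^2 - 0.94*s - 3.81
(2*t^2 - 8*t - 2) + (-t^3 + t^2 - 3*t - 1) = -t^3 + 3*t^2 - 11*t - 3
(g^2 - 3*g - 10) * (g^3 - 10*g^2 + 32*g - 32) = g^5 - 13*g^4 + 52*g^3 - 28*g^2 - 224*g + 320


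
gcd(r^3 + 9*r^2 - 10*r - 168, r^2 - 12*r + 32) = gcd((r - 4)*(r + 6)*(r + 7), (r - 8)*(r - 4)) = r - 4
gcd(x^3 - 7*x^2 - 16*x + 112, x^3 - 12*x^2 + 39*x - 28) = x^2 - 11*x + 28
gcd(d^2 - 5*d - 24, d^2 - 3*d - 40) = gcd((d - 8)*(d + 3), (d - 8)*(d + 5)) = d - 8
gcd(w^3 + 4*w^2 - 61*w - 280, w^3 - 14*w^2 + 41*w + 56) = w - 8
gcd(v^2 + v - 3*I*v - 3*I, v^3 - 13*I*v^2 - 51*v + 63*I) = v - 3*I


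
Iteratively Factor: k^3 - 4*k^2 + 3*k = (k - 3)*(k^2 - k) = (k - 3)*(k - 1)*(k)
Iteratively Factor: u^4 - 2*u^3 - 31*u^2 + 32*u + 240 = (u - 5)*(u^3 + 3*u^2 - 16*u - 48) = (u - 5)*(u + 3)*(u^2 - 16) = (u - 5)*(u - 4)*(u + 3)*(u + 4)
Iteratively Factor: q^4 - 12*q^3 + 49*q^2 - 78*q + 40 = (q - 1)*(q^3 - 11*q^2 + 38*q - 40) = (q - 5)*(q - 1)*(q^2 - 6*q + 8) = (q - 5)*(q - 2)*(q - 1)*(q - 4)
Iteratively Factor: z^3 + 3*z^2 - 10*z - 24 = (z + 2)*(z^2 + z - 12) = (z + 2)*(z + 4)*(z - 3)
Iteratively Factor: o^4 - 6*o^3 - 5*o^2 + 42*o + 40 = (o - 5)*(o^3 - o^2 - 10*o - 8) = (o - 5)*(o + 2)*(o^2 - 3*o - 4) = (o - 5)*(o + 1)*(o + 2)*(o - 4)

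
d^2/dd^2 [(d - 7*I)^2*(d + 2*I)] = 6*d - 24*I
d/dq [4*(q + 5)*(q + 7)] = 8*q + 48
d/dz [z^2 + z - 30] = 2*z + 1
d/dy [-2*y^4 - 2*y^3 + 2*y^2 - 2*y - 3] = -8*y^3 - 6*y^2 + 4*y - 2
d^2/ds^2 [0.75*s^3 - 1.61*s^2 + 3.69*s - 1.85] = 4.5*s - 3.22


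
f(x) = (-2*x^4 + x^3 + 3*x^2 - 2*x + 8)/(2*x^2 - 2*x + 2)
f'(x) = (2 - 4*x)*(-2*x^4 + x^3 + 3*x^2 - 2*x + 8)/(2*x^2 - 2*x + 2)^2 + (-8*x^3 + 3*x^2 + 6*x - 2)/(2*x^2 - 2*x + 2) = (-2*x^5 + 7*x^4/2 - 5*x^3 + x^2 - 5*x + 3)/(x^4 - 2*x^3 + 3*x^2 - 2*x + 1)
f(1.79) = -0.16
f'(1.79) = -5.53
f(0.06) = 4.18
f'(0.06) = 3.04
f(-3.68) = -9.90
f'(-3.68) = 6.85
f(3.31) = -9.81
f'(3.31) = -7.47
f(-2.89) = -5.10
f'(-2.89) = 5.30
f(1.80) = -0.21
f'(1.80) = -5.54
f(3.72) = -13.02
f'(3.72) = -8.20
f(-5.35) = -24.12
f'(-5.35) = 10.19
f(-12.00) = -136.10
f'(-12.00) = 23.49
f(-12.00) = -136.10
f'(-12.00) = 23.49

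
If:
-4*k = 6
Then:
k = -3/2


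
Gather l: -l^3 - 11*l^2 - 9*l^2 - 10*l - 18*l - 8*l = -l^3 - 20*l^2 - 36*l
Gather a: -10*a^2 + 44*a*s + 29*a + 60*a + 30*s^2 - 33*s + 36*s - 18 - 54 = -10*a^2 + a*(44*s + 89) + 30*s^2 + 3*s - 72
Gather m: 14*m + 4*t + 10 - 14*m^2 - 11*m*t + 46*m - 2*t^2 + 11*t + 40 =-14*m^2 + m*(60 - 11*t) - 2*t^2 + 15*t + 50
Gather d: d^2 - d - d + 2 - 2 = d^2 - 2*d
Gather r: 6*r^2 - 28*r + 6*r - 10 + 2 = 6*r^2 - 22*r - 8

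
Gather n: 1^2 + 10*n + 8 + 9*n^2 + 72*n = 9*n^2 + 82*n + 9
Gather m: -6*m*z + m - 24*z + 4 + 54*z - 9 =m*(1 - 6*z) + 30*z - 5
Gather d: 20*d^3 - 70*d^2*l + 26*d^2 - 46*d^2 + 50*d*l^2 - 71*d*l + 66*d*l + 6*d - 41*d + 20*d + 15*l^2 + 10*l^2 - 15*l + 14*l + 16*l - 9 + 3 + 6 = 20*d^3 + d^2*(-70*l - 20) + d*(50*l^2 - 5*l - 15) + 25*l^2 + 15*l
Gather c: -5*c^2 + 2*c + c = -5*c^2 + 3*c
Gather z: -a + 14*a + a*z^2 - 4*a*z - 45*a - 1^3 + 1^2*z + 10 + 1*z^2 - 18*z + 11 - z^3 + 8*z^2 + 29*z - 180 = -32*a - z^3 + z^2*(a + 9) + z*(12 - 4*a) - 160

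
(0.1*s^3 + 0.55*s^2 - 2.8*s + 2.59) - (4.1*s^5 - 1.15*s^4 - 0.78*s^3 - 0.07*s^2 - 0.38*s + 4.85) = -4.1*s^5 + 1.15*s^4 + 0.88*s^3 + 0.62*s^2 - 2.42*s - 2.26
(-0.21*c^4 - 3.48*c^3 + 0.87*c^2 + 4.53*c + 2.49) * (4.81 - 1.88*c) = 0.3948*c^5 + 5.5323*c^4 - 18.3744*c^3 - 4.3317*c^2 + 17.1081*c + 11.9769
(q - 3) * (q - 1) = q^2 - 4*q + 3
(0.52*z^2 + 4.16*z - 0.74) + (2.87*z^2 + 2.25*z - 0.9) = 3.39*z^2 + 6.41*z - 1.64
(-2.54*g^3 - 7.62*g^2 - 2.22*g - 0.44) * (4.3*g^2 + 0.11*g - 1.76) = -10.922*g^5 - 33.0454*g^4 - 5.9138*g^3 + 11.275*g^2 + 3.8588*g + 0.7744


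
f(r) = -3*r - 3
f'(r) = -3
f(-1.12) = 0.36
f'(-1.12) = -3.00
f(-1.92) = 2.76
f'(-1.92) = -3.00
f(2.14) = -9.42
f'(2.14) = -3.00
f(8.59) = -28.77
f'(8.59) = -3.00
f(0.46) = -4.38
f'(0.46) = -3.00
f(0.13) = -3.39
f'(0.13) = -3.00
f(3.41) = -13.23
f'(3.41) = -3.00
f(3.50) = -13.50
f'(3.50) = -3.00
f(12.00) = -39.00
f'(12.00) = -3.00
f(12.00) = -39.00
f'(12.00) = -3.00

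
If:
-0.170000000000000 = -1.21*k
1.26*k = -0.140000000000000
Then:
No Solution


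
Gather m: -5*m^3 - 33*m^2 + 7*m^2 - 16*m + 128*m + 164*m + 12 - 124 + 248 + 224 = -5*m^3 - 26*m^2 + 276*m + 360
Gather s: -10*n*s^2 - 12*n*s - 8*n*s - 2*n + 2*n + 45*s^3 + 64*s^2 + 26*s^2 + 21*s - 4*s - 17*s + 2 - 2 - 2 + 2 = -20*n*s + 45*s^3 + s^2*(90 - 10*n)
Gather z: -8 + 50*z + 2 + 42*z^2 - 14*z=42*z^2 + 36*z - 6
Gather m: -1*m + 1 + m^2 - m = m^2 - 2*m + 1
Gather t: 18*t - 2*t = 16*t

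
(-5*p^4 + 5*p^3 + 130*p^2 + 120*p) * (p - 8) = -5*p^5 + 45*p^4 + 90*p^3 - 920*p^2 - 960*p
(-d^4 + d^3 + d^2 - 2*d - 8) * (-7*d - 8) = 7*d^5 + d^4 - 15*d^3 + 6*d^2 + 72*d + 64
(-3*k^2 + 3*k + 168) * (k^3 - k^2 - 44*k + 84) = -3*k^5 + 6*k^4 + 297*k^3 - 552*k^2 - 7140*k + 14112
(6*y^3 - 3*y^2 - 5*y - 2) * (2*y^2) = 12*y^5 - 6*y^4 - 10*y^3 - 4*y^2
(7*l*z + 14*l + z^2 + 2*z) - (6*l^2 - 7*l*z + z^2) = -6*l^2 + 14*l*z + 14*l + 2*z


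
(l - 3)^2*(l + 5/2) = l^3 - 7*l^2/2 - 6*l + 45/2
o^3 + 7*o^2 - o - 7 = (o - 1)*(o + 1)*(o + 7)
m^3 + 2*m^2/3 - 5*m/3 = m*(m - 1)*(m + 5/3)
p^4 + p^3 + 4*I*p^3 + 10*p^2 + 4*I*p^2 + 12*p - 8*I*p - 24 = (p - 1)*(p + 2)*(p - 2*I)*(p + 6*I)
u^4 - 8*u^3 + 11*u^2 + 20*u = u*(u - 5)*(u - 4)*(u + 1)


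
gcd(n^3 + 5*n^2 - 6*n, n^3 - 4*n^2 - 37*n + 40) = n - 1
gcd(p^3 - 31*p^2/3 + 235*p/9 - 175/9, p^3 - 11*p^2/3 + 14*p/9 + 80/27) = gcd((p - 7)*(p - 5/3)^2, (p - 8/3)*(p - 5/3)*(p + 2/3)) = p - 5/3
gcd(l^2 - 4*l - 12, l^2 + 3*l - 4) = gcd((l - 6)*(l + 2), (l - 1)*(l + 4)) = 1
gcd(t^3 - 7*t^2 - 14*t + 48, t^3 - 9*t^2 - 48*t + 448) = t - 8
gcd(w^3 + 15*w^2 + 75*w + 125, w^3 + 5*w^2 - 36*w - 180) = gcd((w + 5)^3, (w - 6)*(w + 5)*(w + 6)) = w + 5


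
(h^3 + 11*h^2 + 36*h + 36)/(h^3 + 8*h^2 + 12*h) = (h + 3)/h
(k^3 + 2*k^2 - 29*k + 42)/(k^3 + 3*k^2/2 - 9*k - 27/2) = 2*(k^2 + 5*k - 14)/(2*k^2 + 9*k + 9)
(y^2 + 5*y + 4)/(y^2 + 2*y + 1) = (y + 4)/(y + 1)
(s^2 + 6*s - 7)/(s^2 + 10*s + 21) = (s - 1)/(s + 3)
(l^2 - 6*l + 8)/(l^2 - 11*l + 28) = (l - 2)/(l - 7)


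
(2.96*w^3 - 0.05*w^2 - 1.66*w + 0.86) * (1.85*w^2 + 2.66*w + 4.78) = 5.476*w^5 + 7.7811*w^4 + 10.9448*w^3 - 3.0636*w^2 - 5.6472*w + 4.1108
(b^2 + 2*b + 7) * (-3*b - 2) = -3*b^3 - 8*b^2 - 25*b - 14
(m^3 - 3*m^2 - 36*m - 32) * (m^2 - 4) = m^5 - 3*m^4 - 40*m^3 - 20*m^2 + 144*m + 128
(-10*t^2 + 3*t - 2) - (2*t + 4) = -10*t^2 + t - 6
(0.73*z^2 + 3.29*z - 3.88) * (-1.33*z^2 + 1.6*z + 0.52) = -0.9709*z^4 - 3.2077*z^3 + 10.804*z^2 - 4.4972*z - 2.0176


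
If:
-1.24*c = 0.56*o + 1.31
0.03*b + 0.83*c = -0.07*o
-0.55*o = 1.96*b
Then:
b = 0.79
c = 0.21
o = -2.80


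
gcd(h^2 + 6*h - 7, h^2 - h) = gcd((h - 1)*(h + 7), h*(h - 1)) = h - 1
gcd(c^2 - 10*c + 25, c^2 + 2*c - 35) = c - 5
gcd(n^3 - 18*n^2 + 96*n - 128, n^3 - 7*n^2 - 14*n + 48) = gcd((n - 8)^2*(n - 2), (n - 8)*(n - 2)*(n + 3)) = n^2 - 10*n + 16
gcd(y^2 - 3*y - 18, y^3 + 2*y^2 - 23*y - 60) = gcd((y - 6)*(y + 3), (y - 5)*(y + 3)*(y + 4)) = y + 3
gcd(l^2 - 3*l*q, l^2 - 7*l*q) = l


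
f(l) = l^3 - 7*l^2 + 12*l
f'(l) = 3*l^2 - 14*l + 12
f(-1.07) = -22.08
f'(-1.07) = 30.41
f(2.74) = 0.90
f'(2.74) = -3.84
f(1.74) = 4.95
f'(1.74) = -3.28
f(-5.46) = -436.97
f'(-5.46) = 177.87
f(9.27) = 306.31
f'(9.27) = 140.02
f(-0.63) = -10.59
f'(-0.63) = 22.01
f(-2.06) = -63.17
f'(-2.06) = 53.57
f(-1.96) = -57.94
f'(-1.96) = 50.96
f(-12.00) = -2880.00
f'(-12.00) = 612.00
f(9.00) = 270.00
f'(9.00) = 129.00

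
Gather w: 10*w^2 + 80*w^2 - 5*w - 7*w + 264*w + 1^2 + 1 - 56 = 90*w^2 + 252*w - 54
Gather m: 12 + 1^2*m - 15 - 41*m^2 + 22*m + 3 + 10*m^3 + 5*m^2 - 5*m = 10*m^3 - 36*m^2 + 18*m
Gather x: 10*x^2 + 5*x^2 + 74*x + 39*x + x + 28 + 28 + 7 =15*x^2 + 114*x + 63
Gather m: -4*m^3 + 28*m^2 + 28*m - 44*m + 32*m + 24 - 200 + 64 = -4*m^3 + 28*m^2 + 16*m - 112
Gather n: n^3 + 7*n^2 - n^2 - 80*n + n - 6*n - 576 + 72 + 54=n^3 + 6*n^2 - 85*n - 450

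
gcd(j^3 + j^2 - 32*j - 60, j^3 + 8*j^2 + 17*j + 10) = j^2 + 7*j + 10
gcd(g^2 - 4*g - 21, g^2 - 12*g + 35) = g - 7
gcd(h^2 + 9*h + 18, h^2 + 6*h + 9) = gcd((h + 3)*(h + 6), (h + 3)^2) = h + 3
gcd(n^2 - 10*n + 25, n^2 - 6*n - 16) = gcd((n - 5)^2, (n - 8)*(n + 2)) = 1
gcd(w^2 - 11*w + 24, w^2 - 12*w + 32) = w - 8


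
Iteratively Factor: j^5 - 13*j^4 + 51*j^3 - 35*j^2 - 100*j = (j - 5)*(j^4 - 8*j^3 + 11*j^2 + 20*j) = (j - 5)*(j + 1)*(j^3 - 9*j^2 + 20*j) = (j - 5)*(j - 4)*(j + 1)*(j^2 - 5*j) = (j - 5)^2*(j - 4)*(j + 1)*(j)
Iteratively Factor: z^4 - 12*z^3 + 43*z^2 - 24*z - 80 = (z - 5)*(z^3 - 7*z^2 + 8*z + 16) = (z - 5)*(z - 4)*(z^2 - 3*z - 4) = (z - 5)*(z - 4)*(z + 1)*(z - 4)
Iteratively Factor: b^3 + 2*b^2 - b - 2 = (b + 2)*(b^2 - 1) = (b + 1)*(b + 2)*(b - 1)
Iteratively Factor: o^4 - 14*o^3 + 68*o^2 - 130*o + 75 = (o - 3)*(o^3 - 11*o^2 + 35*o - 25) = (o - 5)*(o - 3)*(o^2 - 6*o + 5) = (o - 5)*(o - 3)*(o - 1)*(o - 5)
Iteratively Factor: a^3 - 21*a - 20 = (a + 4)*(a^2 - 4*a - 5) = (a - 5)*(a + 4)*(a + 1)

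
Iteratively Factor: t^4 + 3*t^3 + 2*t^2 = (t)*(t^3 + 3*t^2 + 2*t) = t*(t + 2)*(t^2 + t) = t^2*(t + 2)*(t + 1)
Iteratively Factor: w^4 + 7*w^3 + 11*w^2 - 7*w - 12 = (w + 3)*(w^3 + 4*w^2 - w - 4) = (w - 1)*(w + 3)*(w^2 + 5*w + 4) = (w - 1)*(w + 1)*(w + 3)*(w + 4)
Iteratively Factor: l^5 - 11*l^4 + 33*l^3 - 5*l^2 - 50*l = (l - 2)*(l^4 - 9*l^3 + 15*l^2 + 25*l) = (l - 5)*(l - 2)*(l^3 - 4*l^2 - 5*l) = (l - 5)*(l - 2)*(l + 1)*(l^2 - 5*l) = l*(l - 5)*(l - 2)*(l + 1)*(l - 5)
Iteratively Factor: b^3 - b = (b)*(b^2 - 1) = b*(b + 1)*(b - 1)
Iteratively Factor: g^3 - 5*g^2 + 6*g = (g - 2)*(g^2 - 3*g) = (g - 3)*(g - 2)*(g)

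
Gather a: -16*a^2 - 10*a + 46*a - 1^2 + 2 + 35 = -16*a^2 + 36*a + 36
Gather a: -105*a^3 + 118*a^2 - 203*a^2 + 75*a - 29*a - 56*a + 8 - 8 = -105*a^3 - 85*a^2 - 10*a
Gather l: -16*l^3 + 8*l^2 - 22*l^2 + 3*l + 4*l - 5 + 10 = -16*l^3 - 14*l^2 + 7*l + 5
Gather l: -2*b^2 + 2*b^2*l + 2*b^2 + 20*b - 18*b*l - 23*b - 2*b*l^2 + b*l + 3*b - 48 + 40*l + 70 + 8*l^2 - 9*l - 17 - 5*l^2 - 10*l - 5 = l^2*(3 - 2*b) + l*(2*b^2 - 17*b + 21)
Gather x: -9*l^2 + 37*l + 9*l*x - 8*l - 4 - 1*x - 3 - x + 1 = -9*l^2 + 29*l + x*(9*l - 2) - 6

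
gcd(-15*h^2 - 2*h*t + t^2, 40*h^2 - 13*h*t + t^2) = -5*h + t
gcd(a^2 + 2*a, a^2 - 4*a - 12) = a + 2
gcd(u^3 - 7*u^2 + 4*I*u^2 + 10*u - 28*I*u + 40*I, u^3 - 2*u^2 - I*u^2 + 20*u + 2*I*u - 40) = u^2 + u*(-2 + 4*I) - 8*I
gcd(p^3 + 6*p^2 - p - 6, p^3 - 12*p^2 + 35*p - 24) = p - 1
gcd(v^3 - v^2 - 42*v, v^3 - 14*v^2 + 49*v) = v^2 - 7*v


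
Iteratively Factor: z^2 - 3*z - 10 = (z + 2)*(z - 5)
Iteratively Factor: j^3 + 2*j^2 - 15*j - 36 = (j - 4)*(j^2 + 6*j + 9) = (j - 4)*(j + 3)*(j + 3)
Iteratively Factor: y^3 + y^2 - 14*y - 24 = (y - 4)*(y^2 + 5*y + 6) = (y - 4)*(y + 3)*(y + 2)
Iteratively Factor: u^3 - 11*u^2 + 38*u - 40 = (u - 4)*(u^2 - 7*u + 10) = (u - 4)*(u - 2)*(u - 5)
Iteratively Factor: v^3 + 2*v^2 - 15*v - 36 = (v + 3)*(v^2 - v - 12) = (v + 3)^2*(v - 4)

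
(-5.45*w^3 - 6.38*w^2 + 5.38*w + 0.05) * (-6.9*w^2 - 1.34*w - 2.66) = 37.605*w^5 + 51.325*w^4 - 14.0758*w^3 + 9.4166*w^2 - 14.3778*w - 0.133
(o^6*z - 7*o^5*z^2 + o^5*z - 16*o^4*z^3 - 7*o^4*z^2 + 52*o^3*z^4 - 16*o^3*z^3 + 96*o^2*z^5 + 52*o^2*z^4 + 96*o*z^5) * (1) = o^6*z - 7*o^5*z^2 + o^5*z - 16*o^4*z^3 - 7*o^4*z^2 + 52*o^3*z^4 - 16*o^3*z^3 + 96*o^2*z^5 + 52*o^2*z^4 + 96*o*z^5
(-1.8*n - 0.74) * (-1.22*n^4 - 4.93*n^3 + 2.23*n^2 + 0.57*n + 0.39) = 2.196*n^5 + 9.7768*n^4 - 0.365800000000001*n^3 - 2.6762*n^2 - 1.1238*n - 0.2886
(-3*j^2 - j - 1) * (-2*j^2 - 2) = 6*j^4 + 2*j^3 + 8*j^2 + 2*j + 2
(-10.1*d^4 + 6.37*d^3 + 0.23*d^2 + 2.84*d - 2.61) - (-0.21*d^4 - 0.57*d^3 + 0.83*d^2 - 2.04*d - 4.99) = -9.89*d^4 + 6.94*d^3 - 0.6*d^2 + 4.88*d + 2.38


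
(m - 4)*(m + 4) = m^2 - 16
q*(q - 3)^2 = q^3 - 6*q^2 + 9*q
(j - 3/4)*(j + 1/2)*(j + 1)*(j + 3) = j^4 + 15*j^3/4 + 13*j^2/8 - 9*j/4 - 9/8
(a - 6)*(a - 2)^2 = a^3 - 10*a^2 + 28*a - 24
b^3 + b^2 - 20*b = b*(b - 4)*(b + 5)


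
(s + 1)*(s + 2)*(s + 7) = s^3 + 10*s^2 + 23*s + 14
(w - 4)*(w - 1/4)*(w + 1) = w^3 - 13*w^2/4 - 13*w/4 + 1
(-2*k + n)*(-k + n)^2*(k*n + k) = -2*k^4*n - 2*k^4 + 5*k^3*n^2 + 5*k^3*n - 4*k^2*n^3 - 4*k^2*n^2 + k*n^4 + k*n^3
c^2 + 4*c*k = c*(c + 4*k)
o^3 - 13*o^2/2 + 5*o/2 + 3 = (o - 6)*(o - 1)*(o + 1/2)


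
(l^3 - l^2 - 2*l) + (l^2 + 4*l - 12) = l^3 + 2*l - 12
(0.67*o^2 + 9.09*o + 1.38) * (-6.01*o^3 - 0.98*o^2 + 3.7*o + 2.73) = -4.0267*o^5 - 55.2875*o^4 - 14.723*o^3 + 34.1097*o^2 + 29.9217*o + 3.7674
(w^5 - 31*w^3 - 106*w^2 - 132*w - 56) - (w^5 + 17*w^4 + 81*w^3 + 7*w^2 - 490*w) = -17*w^4 - 112*w^3 - 113*w^2 + 358*w - 56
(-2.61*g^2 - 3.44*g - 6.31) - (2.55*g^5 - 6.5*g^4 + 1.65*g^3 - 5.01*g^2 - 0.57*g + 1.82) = -2.55*g^5 + 6.5*g^4 - 1.65*g^3 + 2.4*g^2 - 2.87*g - 8.13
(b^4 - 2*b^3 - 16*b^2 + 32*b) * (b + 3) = b^5 + b^4 - 22*b^3 - 16*b^2 + 96*b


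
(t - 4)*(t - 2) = t^2 - 6*t + 8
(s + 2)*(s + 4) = s^2 + 6*s + 8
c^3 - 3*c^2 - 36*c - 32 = (c - 8)*(c + 1)*(c + 4)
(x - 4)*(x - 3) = x^2 - 7*x + 12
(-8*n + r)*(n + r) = -8*n^2 - 7*n*r + r^2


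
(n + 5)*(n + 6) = n^2 + 11*n + 30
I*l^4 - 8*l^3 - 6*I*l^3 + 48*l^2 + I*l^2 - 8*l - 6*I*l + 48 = (l - 6)*(l + I)*(l + 8*I)*(I*l + 1)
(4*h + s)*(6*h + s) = 24*h^2 + 10*h*s + s^2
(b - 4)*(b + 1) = b^2 - 3*b - 4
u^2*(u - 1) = u^3 - u^2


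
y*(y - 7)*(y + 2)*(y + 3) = y^4 - 2*y^3 - 29*y^2 - 42*y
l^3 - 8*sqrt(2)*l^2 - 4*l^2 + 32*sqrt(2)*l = l*(l - 4)*(l - 8*sqrt(2))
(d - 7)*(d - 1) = d^2 - 8*d + 7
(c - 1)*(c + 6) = c^2 + 5*c - 6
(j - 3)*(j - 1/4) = j^2 - 13*j/4 + 3/4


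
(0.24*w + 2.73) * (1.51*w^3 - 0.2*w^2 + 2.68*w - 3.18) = 0.3624*w^4 + 4.0743*w^3 + 0.0972*w^2 + 6.5532*w - 8.6814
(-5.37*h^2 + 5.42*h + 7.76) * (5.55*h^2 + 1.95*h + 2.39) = -29.8035*h^4 + 19.6095*h^3 + 40.8027*h^2 + 28.0858*h + 18.5464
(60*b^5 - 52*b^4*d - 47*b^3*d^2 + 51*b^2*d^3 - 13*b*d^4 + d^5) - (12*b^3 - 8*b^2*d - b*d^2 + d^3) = 60*b^5 - 52*b^4*d - 47*b^3*d^2 - 12*b^3 + 51*b^2*d^3 + 8*b^2*d - 13*b*d^4 + b*d^2 + d^5 - d^3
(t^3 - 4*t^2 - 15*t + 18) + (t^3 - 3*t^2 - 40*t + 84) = 2*t^3 - 7*t^2 - 55*t + 102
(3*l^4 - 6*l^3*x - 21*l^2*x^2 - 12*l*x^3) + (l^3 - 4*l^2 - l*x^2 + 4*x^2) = 3*l^4 - 6*l^3*x + l^3 - 21*l^2*x^2 - 4*l^2 - 12*l*x^3 - l*x^2 + 4*x^2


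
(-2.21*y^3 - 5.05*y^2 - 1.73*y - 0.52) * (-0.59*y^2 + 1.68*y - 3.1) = 1.3039*y^5 - 0.7333*y^4 - 0.6123*y^3 + 13.0554*y^2 + 4.4894*y + 1.612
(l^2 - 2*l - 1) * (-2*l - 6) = -2*l^3 - 2*l^2 + 14*l + 6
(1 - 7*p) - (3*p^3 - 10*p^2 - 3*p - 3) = -3*p^3 + 10*p^2 - 4*p + 4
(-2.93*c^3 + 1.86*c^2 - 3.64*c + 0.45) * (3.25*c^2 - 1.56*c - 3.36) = -9.5225*c^5 + 10.6158*c^4 - 4.8868*c^3 + 0.891300000000001*c^2 + 11.5284*c - 1.512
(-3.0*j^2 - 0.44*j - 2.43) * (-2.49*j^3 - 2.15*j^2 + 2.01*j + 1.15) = 7.47*j^5 + 7.5456*j^4 + 0.966700000000001*j^3 + 0.8901*j^2 - 5.3903*j - 2.7945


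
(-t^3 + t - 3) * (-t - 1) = t^4 + t^3 - t^2 + 2*t + 3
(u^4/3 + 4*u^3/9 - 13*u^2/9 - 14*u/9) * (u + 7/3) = u^5/3 + 11*u^4/9 - 11*u^3/27 - 133*u^2/27 - 98*u/27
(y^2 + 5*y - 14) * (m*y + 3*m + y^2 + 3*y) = m*y^3 + 8*m*y^2 + m*y - 42*m + y^4 + 8*y^3 + y^2 - 42*y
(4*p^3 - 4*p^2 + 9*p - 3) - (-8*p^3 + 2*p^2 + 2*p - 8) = 12*p^3 - 6*p^2 + 7*p + 5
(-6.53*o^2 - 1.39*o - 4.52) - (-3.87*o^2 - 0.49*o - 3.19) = -2.66*o^2 - 0.9*o - 1.33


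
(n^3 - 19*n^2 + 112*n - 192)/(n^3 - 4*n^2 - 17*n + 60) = (n^2 - 16*n + 64)/(n^2 - n - 20)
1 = 1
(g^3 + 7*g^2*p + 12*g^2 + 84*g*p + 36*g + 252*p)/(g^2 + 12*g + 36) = g + 7*p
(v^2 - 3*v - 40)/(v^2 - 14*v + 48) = (v + 5)/(v - 6)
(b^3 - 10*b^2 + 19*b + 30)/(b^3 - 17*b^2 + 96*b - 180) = (b + 1)/(b - 6)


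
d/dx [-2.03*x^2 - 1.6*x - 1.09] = -4.06*x - 1.6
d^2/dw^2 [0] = 0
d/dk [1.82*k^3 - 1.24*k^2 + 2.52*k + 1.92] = 5.46*k^2 - 2.48*k + 2.52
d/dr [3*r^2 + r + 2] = 6*r + 1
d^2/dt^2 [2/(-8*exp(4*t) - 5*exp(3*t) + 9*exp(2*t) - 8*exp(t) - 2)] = 2*(-2*(32*exp(3*t) + 15*exp(2*t) - 18*exp(t) + 8)^2*exp(t) + (128*exp(3*t) + 45*exp(2*t) - 36*exp(t) + 8)*(8*exp(4*t) + 5*exp(3*t) - 9*exp(2*t) + 8*exp(t) + 2))*exp(t)/(8*exp(4*t) + 5*exp(3*t) - 9*exp(2*t) + 8*exp(t) + 2)^3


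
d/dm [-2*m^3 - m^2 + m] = -6*m^2 - 2*m + 1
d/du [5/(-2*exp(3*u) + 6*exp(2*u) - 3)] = 30*(exp(u) - 2)*exp(2*u)/(2*exp(3*u) - 6*exp(2*u) + 3)^2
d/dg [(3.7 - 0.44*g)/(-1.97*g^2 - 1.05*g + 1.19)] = (-0.8668*g^2 + 14.578*g + 3.3614)/(3.8809*g^4 + 4.137*g^3 - 3.5861*g^2 - 2.499*g + 1.4161)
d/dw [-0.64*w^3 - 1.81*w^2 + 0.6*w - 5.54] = -1.92*w^2 - 3.62*w + 0.6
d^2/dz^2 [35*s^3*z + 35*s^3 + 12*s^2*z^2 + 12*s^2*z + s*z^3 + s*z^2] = 2*s*(12*s + 3*z + 1)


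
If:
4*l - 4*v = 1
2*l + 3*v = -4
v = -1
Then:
No Solution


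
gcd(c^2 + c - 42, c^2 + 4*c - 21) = c + 7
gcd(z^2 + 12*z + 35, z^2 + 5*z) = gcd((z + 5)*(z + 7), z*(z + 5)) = z + 5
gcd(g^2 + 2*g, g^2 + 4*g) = g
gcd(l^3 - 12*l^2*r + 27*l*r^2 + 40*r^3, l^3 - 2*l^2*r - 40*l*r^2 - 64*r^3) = -l + 8*r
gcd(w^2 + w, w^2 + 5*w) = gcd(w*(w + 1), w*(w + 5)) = w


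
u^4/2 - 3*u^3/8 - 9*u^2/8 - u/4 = u*(u/2 + 1/2)*(u - 2)*(u + 1/4)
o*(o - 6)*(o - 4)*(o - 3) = o^4 - 13*o^3 + 54*o^2 - 72*o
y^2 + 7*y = y*(y + 7)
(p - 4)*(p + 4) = p^2 - 16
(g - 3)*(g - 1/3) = g^2 - 10*g/3 + 1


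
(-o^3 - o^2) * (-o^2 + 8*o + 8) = o^5 - 7*o^4 - 16*o^3 - 8*o^2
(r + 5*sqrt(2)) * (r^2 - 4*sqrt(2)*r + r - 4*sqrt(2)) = r^3 + r^2 + sqrt(2)*r^2 - 40*r + sqrt(2)*r - 40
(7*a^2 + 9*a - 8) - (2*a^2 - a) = 5*a^2 + 10*a - 8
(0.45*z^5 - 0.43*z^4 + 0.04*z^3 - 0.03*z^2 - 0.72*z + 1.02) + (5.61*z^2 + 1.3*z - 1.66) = 0.45*z^5 - 0.43*z^4 + 0.04*z^3 + 5.58*z^2 + 0.58*z - 0.64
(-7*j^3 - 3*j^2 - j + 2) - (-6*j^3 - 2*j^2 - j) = -j^3 - j^2 + 2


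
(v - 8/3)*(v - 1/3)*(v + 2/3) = v^3 - 7*v^2/3 - 10*v/9 + 16/27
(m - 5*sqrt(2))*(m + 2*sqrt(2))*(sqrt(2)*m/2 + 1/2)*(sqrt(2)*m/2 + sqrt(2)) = m^4/2 - 5*sqrt(2)*m^3/4 + m^3 - 23*m^2/2 - 5*sqrt(2)*m^2/2 - 23*m - 5*sqrt(2)*m - 10*sqrt(2)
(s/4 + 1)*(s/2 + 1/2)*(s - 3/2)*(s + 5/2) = s^4/8 + 3*s^3/4 + 21*s^2/32 - 59*s/32 - 15/8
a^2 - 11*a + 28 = (a - 7)*(a - 4)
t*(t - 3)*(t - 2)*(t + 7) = t^4 + 2*t^3 - 29*t^2 + 42*t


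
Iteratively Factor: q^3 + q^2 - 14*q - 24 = (q + 2)*(q^2 - q - 12) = (q + 2)*(q + 3)*(q - 4)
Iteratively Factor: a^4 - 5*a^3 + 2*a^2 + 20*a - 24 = (a - 2)*(a^3 - 3*a^2 - 4*a + 12) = (a - 3)*(a - 2)*(a^2 - 4) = (a - 3)*(a - 2)^2*(a + 2)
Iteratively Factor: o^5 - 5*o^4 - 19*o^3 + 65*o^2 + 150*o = (o - 5)*(o^4 - 19*o^2 - 30*o) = (o - 5)*(o + 3)*(o^3 - 3*o^2 - 10*o) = (o - 5)^2*(o + 3)*(o^2 + 2*o) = o*(o - 5)^2*(o + 3)*(o + 2)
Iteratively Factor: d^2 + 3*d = (d + 3)*(d)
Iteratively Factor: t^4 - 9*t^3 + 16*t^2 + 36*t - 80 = (t - 2)*(t^3 - 7*t^2 + 2*t + 40) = (t - 5)*(t - 2)*(t^2 - 2*t - 8) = (t - 5)*(t - 4)*(t - 2)*(t + 2)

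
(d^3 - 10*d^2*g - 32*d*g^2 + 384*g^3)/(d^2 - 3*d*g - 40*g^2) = (d^2 - 2*d*g - 48*g^2)/(d + 5*g)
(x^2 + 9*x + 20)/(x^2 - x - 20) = (x + 5)/(x - 5)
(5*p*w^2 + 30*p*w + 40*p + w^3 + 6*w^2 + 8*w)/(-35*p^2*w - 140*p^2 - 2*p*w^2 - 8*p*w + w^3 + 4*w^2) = (-w - 2)/(7*p - w)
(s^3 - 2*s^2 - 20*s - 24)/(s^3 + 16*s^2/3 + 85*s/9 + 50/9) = 9*(s^2 - 4*s - 12)/(9*s^2 + 30*s + 25)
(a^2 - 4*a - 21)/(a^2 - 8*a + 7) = (a + 3)/(a - 1)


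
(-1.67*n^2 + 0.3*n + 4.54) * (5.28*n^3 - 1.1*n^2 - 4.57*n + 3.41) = -8.8176*n^5 + 3.421*n^4 + 31.2731*n^3 - 12.0597*n^2 - 19.7248*n + 15.4814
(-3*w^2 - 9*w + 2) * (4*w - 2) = -12*w^3 - 30*w^2 + 26*w - 4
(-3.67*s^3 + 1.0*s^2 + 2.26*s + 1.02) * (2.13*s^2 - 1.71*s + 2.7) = -7.8171*s^5 + 8.4057*s^4 - 6.8052*s^3 + 1.008*s^2 + 4.3578*s + 2.754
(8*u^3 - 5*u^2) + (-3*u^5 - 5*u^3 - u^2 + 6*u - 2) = -3*u^5 + 3*u^3 - 6*u^2 + 6*u - 2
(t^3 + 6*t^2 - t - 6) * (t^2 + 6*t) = t^5 + 12*t^4 + 35*t^3 - 12*t^2 - 36*t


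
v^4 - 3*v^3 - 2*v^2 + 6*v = v*(v - 3)*(v - sqrt(2))*(v + sqrt(2))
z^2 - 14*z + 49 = (z - 7)^2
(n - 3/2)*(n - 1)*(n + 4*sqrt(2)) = n^3 - 5*n^2/2 + 4*sqrt(2)*n^2 - 10*sqrt(2)*n + 3*n/2 + 6*sqrt(2)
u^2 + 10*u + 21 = (u + 3)*(u + 7)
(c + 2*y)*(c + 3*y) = c^2 + 5*c*y + 6*y^2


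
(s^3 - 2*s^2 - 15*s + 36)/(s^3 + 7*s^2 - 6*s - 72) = (s - 3)/(s + 6)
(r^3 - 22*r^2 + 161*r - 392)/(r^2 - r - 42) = (r^2 - 15*r + 56)/(r + 6)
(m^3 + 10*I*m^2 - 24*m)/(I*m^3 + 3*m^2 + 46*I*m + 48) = m*(-I*m + 4)/(m^2 - 9*I*m - 8)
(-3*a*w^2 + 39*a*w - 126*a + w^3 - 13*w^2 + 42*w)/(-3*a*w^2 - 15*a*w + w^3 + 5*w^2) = (w^2 - 13*w + 42)/(w*(w + 5))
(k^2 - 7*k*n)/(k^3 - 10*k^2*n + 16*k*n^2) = (k - 7*n)/(k^2 - 10*k*n + 16*n^2)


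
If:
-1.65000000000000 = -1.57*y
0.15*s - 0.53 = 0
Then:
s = 3.53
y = 1.05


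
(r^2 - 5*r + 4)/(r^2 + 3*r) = (r^2 - 5*r + 4)/(r*(r + 3))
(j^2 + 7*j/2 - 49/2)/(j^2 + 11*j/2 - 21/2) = (2*j - 7)/(2*j - 3)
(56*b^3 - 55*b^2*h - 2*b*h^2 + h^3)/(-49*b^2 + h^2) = (-8*b^2 + 9*b*h - h^2)/(7*b - h)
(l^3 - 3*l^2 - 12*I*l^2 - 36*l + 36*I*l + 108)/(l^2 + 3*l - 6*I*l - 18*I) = (l^2 + l*(-3 - 6*I) + 18*I)/(l + 3)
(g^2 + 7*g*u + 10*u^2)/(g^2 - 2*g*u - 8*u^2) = (-g - 5*u)/(-g + 4*u)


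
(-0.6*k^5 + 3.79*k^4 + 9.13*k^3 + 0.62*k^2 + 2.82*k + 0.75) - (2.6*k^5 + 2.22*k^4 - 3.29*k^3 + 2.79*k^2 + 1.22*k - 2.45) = -3.2*k^5 + 1.57*k^4 + 12.42*k^3 - 2.17*k^2 + 1.6*k + 3.2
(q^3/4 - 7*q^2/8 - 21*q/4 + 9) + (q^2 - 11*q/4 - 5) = q^3/4 + q^2/8 - 8*q + 4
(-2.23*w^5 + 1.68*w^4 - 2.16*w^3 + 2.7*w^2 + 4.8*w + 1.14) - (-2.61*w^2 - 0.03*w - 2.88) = -2.23*w^5 + 1.68*w^4 - 2.16*w^3 + 5.31*w^2 + 4.83*w + 4.02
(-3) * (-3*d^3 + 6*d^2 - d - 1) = 9*d^3 - 18*d^2 + 3*d + 3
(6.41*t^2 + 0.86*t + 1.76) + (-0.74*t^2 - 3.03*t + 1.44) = 5.67*t^2 - 2.17*t + 3.2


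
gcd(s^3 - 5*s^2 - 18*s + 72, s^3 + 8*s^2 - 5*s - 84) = s^2 + s - 12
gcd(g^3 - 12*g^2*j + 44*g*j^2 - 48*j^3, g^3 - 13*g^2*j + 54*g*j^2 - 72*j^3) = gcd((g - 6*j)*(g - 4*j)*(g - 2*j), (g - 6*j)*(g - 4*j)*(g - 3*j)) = g^2 - 10*g*j + 24*j^2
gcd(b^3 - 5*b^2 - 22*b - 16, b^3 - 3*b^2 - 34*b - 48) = b^2 - 6*b - 16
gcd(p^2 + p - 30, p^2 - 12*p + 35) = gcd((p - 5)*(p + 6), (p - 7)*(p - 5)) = p - 5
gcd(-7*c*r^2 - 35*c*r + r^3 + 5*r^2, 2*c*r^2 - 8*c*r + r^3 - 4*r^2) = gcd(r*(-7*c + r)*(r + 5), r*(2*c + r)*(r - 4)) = r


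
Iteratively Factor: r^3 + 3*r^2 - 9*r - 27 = (r - 3)*(r^2 + 6*r + 9) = (r - 3)*(r + 3)*(r + 3)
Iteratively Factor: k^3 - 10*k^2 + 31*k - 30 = (k - 5)*(k^2 - 5*k + 6) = (k - 5)*(k - 2)*(k - 3)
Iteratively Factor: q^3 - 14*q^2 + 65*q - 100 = (q - 4)*(q^2 - 10*q + 25) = (q - 5)*(q - 4)*(q - 5)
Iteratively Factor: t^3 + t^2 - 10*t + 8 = (t - 1)*(t^2 + 2*t - 8) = (t - 2)*(t - 1)*(t + 4)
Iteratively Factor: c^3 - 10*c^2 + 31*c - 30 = (c - 3)*(c^2 - 7*c + 10) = (c - 3)*(c - 2)*(c - 5)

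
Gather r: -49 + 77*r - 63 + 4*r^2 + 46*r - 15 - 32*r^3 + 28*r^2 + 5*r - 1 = -32*r^3 + 32*r^2 + 128*r - 128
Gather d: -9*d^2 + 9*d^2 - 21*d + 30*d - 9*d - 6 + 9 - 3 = 0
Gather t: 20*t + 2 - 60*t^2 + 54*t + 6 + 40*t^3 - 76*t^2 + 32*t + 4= 40*t^3 - 136*t^2 + 106*t + 12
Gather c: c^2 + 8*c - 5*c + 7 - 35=c^2 + 3*c - 28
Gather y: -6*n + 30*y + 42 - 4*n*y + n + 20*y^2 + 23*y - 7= -5*n + 20*y^2 + y*(53 - 4*n) + 35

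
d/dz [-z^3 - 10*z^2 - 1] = z*(-3*z - 20)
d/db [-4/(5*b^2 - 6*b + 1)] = 8*(5*b - 3)/(5*b^2 - 6*b + 1)^2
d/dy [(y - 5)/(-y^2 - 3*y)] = (y^2 - 10*y - 15)/(y^2*(y^2 + 6*y + 9))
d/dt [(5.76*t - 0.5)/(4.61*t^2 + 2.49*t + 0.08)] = (-26.5536*t^2 + 4.61*t + 1.7058)/(21.2521*t^4 + 22.9578*t^3 + 6.9377*t^2 + 0.3984*t + 0.0064)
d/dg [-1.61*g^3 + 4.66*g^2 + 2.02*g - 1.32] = -4.83*g^2 + 9.32*g + 2.02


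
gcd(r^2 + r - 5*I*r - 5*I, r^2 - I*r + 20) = r - 5*I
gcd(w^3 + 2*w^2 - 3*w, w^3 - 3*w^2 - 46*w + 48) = w - 1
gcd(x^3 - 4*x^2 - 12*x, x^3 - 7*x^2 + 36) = x^2 - 4*x - 12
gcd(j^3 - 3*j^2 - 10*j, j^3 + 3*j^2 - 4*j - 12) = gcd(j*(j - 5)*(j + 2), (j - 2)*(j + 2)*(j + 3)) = j + 2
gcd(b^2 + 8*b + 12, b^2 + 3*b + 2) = b + 2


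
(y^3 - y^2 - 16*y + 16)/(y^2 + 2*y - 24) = (y^2 + 3*y - 4)/(y + 6)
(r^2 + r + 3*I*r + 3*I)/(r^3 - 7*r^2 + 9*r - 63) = (r + 1)/(r^2 - r*(7 + 3*I) + 21*I)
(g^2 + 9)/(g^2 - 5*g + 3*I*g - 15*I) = (g - 3*I)/(g - 5)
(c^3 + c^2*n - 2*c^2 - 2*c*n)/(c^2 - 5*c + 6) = c*(c + n)/(c - 3)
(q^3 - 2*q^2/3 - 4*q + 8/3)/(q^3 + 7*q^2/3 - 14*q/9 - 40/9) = 3*(3*q^2 - 8*q + 4)/(9*q^2 + 3*q - 20)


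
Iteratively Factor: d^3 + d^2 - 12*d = (d - 3)*(d^2 + 4*d) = d*(d - 3)*(d + 4)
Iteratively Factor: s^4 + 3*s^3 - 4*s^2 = (s + 4)*(s^3 - s^2) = s*(s + 4)*(s^2 - s) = s*(s - 1)*(s + 4)*(s)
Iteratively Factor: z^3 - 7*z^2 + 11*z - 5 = (z - 5)*(z^2 - 2*z + 1) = (z - 5)*(z - 1)*(z - 1)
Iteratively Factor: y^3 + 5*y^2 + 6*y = (y)*(y^2 + 5*y + 6) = y*(y + 3)*(y + 2)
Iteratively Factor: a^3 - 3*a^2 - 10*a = (a)*(a^2 - 3*a - 10) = a*(a + 2)*(a - 5)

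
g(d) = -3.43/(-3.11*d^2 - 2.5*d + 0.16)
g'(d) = -3.43*(6.22*d + 2.5)/(-3.11*d^2 - 2.5*d + 0.16)^2 = (-21.3346*d - 8.575)/(3.11*d^2 + 2.5*d - 0.16)^2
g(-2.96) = 0.17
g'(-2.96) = 0.14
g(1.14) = 0.51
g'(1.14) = -0.73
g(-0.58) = -6.08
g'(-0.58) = 11.95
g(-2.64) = 0.23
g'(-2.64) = 0.21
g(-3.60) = 0.11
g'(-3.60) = 0.07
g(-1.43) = 1.31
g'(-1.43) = 3.18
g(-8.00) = 0.02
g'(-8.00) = 0.01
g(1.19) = 0.48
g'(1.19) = -0.65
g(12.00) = 0.01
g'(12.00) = -0.00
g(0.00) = -21.44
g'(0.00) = -334.96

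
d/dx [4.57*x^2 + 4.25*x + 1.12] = 9.14*x + 4.25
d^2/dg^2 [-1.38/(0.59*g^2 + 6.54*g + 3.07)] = (0.960756*g^2 + 10.649736*g - 1.38*(1.18*g + 6.54)*(2.36*g + 13.08) + 4.999188)/(0.59*g^2 + 6.54*g + 3.07)^3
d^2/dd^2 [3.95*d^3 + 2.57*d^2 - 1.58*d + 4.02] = 23.7*d + 5.14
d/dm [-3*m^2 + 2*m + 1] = 2 - 6*m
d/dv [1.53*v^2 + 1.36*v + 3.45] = 3.06*v + 1.36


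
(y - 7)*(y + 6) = y^2 - y - 42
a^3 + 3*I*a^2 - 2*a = a*(a + I)*(a + 2*I)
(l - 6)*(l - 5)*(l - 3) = l^3 - 14*l^2 + 63*l - 90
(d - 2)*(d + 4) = d^2 + 2*d - 8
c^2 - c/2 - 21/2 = (c - 7/2)*(c + 3)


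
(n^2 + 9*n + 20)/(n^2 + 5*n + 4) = (n + 5)/(n + 1)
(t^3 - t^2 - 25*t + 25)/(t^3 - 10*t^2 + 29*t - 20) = (t + 5)/(t - 4)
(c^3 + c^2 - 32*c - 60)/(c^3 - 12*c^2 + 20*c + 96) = (c + 5)/(c - 8)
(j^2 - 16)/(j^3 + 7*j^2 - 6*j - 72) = (j - 4)/(j^2 + 3*j - 18)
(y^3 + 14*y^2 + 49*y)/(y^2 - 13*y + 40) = y*(y^2 + 14*y + 49)/(y^2 - 13*y + 40)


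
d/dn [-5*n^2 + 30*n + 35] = 30 - 10*n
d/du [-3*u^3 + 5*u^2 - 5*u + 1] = -9*u^2 + 10*u - 5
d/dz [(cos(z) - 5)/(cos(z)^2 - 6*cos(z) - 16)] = (cos(z)^2 - 10*cos(z) + 46)*sin(z)/(sin(z)^2 + 6*cos(z) + 15)^2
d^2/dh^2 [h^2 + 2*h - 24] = 2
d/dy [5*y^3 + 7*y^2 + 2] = y*(15*y + 14)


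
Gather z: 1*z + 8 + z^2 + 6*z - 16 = z^2 + 7*z - 8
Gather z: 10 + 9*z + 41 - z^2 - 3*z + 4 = -z^2 + 6*z + 55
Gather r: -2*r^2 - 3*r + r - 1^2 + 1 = -2*r^2 - 2*r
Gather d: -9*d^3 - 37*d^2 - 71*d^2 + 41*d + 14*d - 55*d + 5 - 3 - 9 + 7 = -9*d^3 - 108*d^2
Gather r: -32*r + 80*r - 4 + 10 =48*r + 6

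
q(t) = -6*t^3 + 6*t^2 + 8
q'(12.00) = -2448.00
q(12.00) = -9496.00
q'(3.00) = -126.00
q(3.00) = -100.00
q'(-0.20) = -3.12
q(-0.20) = 8.29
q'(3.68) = -199.60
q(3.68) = -209.76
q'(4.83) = -361.96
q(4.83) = -528.10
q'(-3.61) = -277.90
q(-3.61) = 368.47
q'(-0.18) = -2.74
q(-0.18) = 8.23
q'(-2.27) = -119.99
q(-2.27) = 109.10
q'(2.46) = -79.41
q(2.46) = -45.01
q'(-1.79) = -79.15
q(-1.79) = 61.64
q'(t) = -18*t^2 + 12*t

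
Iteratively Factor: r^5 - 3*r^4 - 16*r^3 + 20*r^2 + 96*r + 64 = (r + 2)*(r^4 - 5*r^3 - 6*r^2 + 32*r + 32) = (r - 4)*(r + 2)*(r^3 - r^2 - 10*r - 8) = (r - 4)^2*(r + 2)*(r^2 + 3*r + 2) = (r - 4)^2*(r + 2)^2*(r + 1)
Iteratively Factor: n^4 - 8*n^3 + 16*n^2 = (n - 4)*(n^3 - 4*n^2) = n*(n - 4)*(n^2 - 4*n) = n*(n - 4)^2*(n)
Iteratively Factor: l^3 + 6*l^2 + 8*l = (l + 4)*(l^2 + 2*l) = l*(l + 4)*(l + 2)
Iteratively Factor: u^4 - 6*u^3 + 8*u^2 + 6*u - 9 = (u + 1)*(u^3 - 7*u^2 + 15*u - 9) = (u - 1)*(u + 1)*(u^2 - 6*u + 9) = (u - 3)*(u - 1)*(u + 1)*(u - 3)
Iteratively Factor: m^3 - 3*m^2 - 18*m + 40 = (m + 4)*(m^2 - 7*m + 10) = (m - 2)*(m + 4)*(m - 5)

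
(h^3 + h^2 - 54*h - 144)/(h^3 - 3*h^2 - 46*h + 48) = (h + 3)/(h - 1)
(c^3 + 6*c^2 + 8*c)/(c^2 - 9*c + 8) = c*(c^2 + 6*c + 8)/(c^2 - 9*c + 8)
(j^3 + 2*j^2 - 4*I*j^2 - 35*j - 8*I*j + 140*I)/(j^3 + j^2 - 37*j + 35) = (j - 4*I)/(j - 1)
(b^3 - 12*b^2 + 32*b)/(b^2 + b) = (b^2 - 12*b + 32)/(b + 1)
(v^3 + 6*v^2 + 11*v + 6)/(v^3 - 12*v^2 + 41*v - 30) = (v^3 + 6*v^2 + 11*v + 6)/(v^3 - 12*v^2 + 41*v - 30)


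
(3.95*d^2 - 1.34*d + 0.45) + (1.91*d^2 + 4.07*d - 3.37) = 5.86*d^2 + 2.73*d - 2.92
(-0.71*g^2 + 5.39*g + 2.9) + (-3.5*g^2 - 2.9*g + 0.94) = -4.21*g^2 + 2.49*g + 3.84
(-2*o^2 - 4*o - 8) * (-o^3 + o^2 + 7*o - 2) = 2*o^5 + 2*o^4 - 10*o^3 - 32*o^2 - 48*o + 16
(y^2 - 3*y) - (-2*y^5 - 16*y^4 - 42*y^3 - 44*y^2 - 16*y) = 2*y^5 + 16*y^4 + 42*y^3 + 45*y^2 + 13*y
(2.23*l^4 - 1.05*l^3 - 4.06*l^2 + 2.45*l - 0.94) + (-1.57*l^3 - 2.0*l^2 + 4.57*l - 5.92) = 2.23*l^4 - 2.62*l^3 - 6.06*l^2 + 7.02*l - 6.86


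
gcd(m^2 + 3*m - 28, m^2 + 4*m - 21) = m + 7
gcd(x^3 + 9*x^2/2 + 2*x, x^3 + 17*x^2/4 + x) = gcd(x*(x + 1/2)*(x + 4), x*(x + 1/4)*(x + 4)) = x^2 + 4*x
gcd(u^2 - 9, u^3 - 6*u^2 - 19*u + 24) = u + 3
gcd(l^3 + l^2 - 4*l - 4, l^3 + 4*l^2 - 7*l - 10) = l^2 - l - 2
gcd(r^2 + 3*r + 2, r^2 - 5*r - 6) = r + 1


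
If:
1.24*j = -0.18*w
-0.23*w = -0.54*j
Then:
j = 0.00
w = 0.00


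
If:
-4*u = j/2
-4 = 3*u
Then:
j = 32/3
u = -4/3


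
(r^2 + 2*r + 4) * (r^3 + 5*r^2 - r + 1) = r^5 + 7*r^4 + 13*r^3 + 19*r^2 - 2*r + 4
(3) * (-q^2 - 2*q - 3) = -3*q^2 - 6*q - 9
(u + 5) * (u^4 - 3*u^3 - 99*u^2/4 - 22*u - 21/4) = u^5 + 2*u^4 - 159*u^3/4 - 583*u^2/4 - 461*u/4 - 105/4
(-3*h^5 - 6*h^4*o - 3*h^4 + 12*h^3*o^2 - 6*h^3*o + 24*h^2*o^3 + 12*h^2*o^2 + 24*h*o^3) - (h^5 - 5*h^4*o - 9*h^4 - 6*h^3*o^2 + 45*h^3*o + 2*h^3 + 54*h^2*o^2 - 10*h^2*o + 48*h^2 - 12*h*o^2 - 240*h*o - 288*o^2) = -4*h^5 - h^4*o + 6*h^4 + 18*h^3*o^2 - 51*h^3*o - 2*h^3 + 24*h^2*o^3 - 42*h^2*o^2 + 10*h^2*o - 48*h^2 + 24*h*o^3 + 12*h*o^2 + 240*h*o + 288*o^2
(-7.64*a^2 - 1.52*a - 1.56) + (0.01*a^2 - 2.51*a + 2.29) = -7.63*a^2 - 4.03*a + 0.73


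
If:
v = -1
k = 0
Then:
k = 0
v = -1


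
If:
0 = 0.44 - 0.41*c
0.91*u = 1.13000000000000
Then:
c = 1.07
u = 1.24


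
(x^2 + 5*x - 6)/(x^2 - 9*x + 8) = (x + 6)/(x - 8)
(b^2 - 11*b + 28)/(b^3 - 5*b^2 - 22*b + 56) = (b - 4)/(b^2 + 2*b - 8)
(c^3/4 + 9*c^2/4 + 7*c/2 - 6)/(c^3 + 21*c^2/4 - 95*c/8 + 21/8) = 2*(c^3 + 9*c^2 + 14*c - 24)/(8*c^3 + 42*c^2 - 95*c + 21)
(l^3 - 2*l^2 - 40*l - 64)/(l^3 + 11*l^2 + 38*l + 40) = (l - 8)/(l + 5)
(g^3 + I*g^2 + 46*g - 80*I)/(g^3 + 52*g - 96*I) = (g - 5*I)/(g - 6*I)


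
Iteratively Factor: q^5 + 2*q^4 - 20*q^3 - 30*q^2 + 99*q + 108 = (q + 3)*(q^4 - q^3 - 17*q^2 + 21*q + 36) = (q - 3)*(q + 3)*(q^3 + 2*q^2 - 11*q - 12) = (q - 3)*(q + 3)*(q + 4)*(q^2 - 2*q - 3) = (q - 3)*(q + 1)*(q + 3)*(q + 4)*(q - 3)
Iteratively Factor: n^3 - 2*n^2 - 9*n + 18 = (n - 3)*(n^2 + n - 6) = (n - 3)*(n - 2)*(n + 3)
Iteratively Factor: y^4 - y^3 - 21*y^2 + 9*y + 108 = (y + 3)*(y^3 - 4*y^2 - 9*y + 36) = (y + 3)^2*(y^2 - 7*y + 12) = (y - 3)*(y + 3)^2*(y - 4)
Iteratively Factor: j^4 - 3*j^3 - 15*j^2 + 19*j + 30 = (j + 1)*(j^3 - 4*j^2 - 11*j + 30) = (j + 1)*(j + 3)*(j^2 - 7*j + 10) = (j - 5)*(j + 1)*(j + 3)*(j - 2)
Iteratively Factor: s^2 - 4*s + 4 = (s - 2)*(s - 2)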